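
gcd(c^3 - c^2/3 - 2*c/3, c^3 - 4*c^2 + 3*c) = c^2 - c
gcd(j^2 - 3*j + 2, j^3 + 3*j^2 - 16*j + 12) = j^2 - 3*j + 2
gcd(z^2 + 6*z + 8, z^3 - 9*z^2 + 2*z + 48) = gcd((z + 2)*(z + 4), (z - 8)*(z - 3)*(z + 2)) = z + 2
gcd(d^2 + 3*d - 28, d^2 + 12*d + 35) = d + 7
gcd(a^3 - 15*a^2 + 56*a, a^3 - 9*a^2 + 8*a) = a^2 - 8*a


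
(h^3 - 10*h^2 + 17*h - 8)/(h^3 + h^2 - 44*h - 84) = (h^3 - 10*h^2 + 17*h - 8)/(h^3 + h^2 - 44*h - 84)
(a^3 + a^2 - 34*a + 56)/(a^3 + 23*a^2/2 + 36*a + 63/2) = 2*(a^2 - 6*a + 8)/(2*a^2 + 9*a + 9)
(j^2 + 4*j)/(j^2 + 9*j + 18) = j*(j + 4)/(j^2 + 9*j + 18)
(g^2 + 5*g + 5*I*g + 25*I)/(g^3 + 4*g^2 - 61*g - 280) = (g + 5*I)/(g^2 - g - 56)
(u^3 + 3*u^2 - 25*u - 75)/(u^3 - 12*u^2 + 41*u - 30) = (u^2 + 8*u + 15)/(u^2 - 7*u + 6)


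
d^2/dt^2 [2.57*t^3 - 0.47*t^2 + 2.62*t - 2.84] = 15.42*t - 0.94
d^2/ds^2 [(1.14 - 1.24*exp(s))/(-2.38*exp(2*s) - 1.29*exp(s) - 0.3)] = (7.023856*exp(4*s) - 29.636712*exp(3*s) - 15.812244*exp(2*s) + 0.878886*exp(s) + 0.55278)*exp(s)/(13.481272*exp(6*s) + 21.921228*exp(5*s) + 16.979634*exp(4*s) + 7.673049*exp(3*s) + 2.14029*exp(2*s) + 0.3483*exp(s) + 0.027)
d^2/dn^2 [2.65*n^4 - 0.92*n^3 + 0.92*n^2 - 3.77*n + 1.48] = 31.8*n^2 - 5.52*n + 1.84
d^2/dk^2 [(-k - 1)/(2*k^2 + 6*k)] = (k*(k + 3)*(3*k + 4) - (k + 1)*(2*k + 3)^2)/(k^3*(k + 3)^3)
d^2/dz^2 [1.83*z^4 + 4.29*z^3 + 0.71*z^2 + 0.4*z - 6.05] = 21.96*z^2 + 25.74*z + 1.42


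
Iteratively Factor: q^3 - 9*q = (q + 3)*(q^2 - 3*q) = q*(q + 3)*(q - 3)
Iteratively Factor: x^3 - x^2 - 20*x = (x + 4)*(x^2 - 5*x) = (x - 5)*(x + 4)*(x)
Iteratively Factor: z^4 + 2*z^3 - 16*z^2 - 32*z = (z)*(z^3 + 2*z^2 - 16*z - 32) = z*(z + 2)*(z^2 - 16) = z*(z - 4)*(z + 2)*(z + 4)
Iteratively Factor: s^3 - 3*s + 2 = (s + 2)*(s^2 - 2*s + 1) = (s - 1)*(s + 2)*(s - 1)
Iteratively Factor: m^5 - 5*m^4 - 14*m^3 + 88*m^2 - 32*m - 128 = (m + 4)*(m^4 - 9*m^3 + 22*m^2 - 32) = (m - 4)*(m + 4)*(m^3 - 5*m^2 + 2*m + 8) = (m - 4)*(m + 1)*(m + 4)*(m^2 - 6*m + 8) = (m - 4)*(m - 2)*(m + 1)*(m + 4)*(m - 4)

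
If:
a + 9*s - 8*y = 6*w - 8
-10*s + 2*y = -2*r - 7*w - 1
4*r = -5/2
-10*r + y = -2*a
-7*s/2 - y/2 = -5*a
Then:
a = -9301/2804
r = -5/8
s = -13441/2804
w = -19409/2804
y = 1077/2804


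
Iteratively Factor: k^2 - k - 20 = (k - 5)*(k + 4)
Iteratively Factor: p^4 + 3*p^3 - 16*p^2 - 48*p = (p + 4)*(p^3 - p^2 - 12*p) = p*(p + 4)*(p^2 - p - 12) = p*(p - 4)*(p + 4)*(p + 3)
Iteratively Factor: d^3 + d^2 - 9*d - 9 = (d - 3)*(d^2 + 4*d + 3) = (d - 3)*(d + 1)*(d + 3)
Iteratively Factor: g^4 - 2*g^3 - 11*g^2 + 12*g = (g - 4)*(g^3 + 2*g^2 - 3*g) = (g - 4)*(g - 1)*(g^2 + 3*g) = (g - 4)*(g - 1)*(g + 3)*(g)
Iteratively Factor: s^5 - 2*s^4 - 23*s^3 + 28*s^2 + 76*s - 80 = (s + 4)*(s^4 - 6*s^3 + s^2 + 24*s - 20) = (s + 2)*(s + 4)*(s^3 - 8*s^2 + 17*s - 10) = (s - 2)*(s + 2)*(s + 4)*(s^2 - 6*s + 5) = (s - 5)*(s - 2)*(s + 2)*(s + 4)*(s - 1)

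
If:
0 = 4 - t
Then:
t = 4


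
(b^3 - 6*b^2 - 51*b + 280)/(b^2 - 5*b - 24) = (b^2 + 2*b - 35)/(b + 3)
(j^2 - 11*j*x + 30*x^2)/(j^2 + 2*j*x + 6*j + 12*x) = (j^2 - 11*j*x + 30*x^2)/(j^2 + 2*j*x + 6*j + 12*x)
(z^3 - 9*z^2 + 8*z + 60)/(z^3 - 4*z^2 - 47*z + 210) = (z + 2)/(z + 7)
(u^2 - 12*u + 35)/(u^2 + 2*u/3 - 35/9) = 9*(u^2 - 12*u + 35)/(9*u^2 + 6*u - 35)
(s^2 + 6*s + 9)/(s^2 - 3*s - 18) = (s + 3)/(s - 6)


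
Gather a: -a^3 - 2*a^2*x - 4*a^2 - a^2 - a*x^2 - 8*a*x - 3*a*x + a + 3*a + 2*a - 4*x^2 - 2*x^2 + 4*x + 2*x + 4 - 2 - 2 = -a^3 + a^2*(-2*x - 5) + a*(-x^2 - 11*x + 6) - 6*x^2 + 6*x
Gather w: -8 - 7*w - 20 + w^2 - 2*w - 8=w^2 - 9*w - 36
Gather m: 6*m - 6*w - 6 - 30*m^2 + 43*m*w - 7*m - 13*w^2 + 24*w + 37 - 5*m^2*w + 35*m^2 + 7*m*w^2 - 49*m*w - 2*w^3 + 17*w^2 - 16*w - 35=m^2*(5 - 5*w) + m*(7*w^2 - 6*w - 1) - 2*w^3 + 4*w^2 + 2*w - 4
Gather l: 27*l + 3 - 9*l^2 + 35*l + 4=-9*l^2 + 62*l + 7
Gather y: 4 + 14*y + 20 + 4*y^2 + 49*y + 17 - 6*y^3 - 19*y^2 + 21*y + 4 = -6*y^3 - 15*y^2 + 84*y + 45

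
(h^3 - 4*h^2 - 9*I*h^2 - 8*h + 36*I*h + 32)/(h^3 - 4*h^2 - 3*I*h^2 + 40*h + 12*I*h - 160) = (h - I)/(h + 5*I)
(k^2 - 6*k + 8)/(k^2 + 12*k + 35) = (k^2 - 6*k + 8)/(k^2 + 12*k + 35)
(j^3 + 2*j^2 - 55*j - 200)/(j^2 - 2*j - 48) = (j^2 + 10*j + 25)/(j + 6)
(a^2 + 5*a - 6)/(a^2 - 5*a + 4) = (a + 6)/(a - 4)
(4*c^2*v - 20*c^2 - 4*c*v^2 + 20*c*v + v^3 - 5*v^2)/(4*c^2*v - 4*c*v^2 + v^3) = (v - 5)/v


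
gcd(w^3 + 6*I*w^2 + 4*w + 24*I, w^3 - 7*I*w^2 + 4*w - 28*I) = w^2 + 4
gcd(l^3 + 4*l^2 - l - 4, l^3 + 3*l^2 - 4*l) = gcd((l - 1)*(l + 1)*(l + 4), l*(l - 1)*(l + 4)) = l^2 + 3*l - 4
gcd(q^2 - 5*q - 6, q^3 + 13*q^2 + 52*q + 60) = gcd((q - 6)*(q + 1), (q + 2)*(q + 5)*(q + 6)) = 1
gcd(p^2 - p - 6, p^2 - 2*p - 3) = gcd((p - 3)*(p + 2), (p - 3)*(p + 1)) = p - 3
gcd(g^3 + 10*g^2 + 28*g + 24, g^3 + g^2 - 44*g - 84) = g^2 + 8*g + 12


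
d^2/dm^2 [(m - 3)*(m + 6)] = 2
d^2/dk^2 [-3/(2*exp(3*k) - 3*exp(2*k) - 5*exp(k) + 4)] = 3*(-2*(-6*exp(2*k) + 6*exp(k) + 5)^2*exp(k) + (18*exp(2*k) - 12*exp(k) - 5)*(2*exp(3*k) - 3*exp(2*k) - 5*exp(k) + 4))*exp(k)/(2*exp(3*k) - 3*exp(2*k) - 5*exp(k) + 4)^3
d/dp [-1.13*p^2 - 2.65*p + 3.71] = -2.26*p - 2.65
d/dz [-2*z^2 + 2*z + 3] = 2 - 4*z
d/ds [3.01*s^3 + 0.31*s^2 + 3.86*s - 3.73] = 9.03*s^2 + 0.62*s + 3.86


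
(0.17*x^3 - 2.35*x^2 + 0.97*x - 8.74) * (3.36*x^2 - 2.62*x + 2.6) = 0.5712*x^5 - 8.3414*x^4 + 9.8582*x^3 - 38.0178*x^2 + 25.4208*x - 22.724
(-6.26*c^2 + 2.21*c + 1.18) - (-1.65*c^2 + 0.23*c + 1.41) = -4.61*c^2 + 1.98*c - 0.23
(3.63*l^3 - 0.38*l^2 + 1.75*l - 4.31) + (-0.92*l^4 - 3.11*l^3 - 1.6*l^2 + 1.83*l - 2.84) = -0.92*l^4 + 0.52*l^3 - 1.98*l^2 + 3.58*l - 7.15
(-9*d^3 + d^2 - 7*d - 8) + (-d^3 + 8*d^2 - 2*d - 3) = -10*d^3 + 9*d^2 - 9*d - 11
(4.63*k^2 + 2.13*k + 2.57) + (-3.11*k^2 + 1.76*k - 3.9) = 1.52*k^2 + 3.89*k - 1.33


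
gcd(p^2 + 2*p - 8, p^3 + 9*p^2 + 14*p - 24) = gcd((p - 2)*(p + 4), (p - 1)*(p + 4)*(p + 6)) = p + 4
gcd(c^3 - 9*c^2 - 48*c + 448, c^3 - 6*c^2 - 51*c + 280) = c^2 - c - 56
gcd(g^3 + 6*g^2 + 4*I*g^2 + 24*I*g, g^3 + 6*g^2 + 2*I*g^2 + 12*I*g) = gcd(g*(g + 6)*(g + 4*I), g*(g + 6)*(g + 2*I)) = g^2 + 6*g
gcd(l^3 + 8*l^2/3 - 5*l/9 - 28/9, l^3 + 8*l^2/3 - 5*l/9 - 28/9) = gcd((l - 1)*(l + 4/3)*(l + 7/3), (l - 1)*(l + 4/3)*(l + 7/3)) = l^3 + 8*l^2/3 - 5*l/9 - 28/9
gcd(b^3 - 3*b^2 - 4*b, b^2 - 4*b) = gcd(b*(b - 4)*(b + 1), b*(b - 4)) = b^2 - 4*b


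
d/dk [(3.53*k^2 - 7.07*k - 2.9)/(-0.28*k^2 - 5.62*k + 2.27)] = (-21.8182*k^2 + 14.4022*k - 32.3469)/(0.0784*k^4 + 3.1472*k^3 + 30.3132*k^2 - 25.5148*k + 5.1529)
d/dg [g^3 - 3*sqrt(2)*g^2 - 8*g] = 3*g^2 - 6*sqrt(2)*g - 8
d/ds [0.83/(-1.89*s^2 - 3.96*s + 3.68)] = (3.1374*s + 3.2868)/(1.89*s^2 + 3.96*s - 3.68)^2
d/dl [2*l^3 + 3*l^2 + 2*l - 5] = 6*l^2 + 6*l + 2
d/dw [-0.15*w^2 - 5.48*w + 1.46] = -0.3*w - 5.48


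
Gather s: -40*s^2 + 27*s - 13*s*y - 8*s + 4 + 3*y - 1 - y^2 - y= -40*s^2 + s*(19 - 13*y) - y^2 + 2*y + 3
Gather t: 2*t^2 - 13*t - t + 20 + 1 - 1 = 2*t^2 - 14*t + 20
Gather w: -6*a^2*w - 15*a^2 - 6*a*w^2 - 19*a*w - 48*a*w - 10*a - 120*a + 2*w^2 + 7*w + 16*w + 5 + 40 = -15*a^2 - 130*a + w^2*(2 - 6*a) + w*(-6*a^2 - 67*a + 23) + 45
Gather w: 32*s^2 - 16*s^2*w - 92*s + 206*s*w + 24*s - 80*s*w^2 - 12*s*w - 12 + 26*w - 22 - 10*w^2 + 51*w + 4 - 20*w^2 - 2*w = 32*s^2 - 68*s + w^2*(-80*s - 30) + w*(-16*s^2 + 194*s + 75) - 30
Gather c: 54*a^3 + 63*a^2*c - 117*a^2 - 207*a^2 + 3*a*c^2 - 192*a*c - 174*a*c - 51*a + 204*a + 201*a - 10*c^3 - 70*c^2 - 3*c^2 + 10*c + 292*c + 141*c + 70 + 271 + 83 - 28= 54*a^3 - 324*a^2 + 354*a - 10*c^3 + c^2*(3*a - 73) + c*(63*a^2 - 366*a + 443) + 396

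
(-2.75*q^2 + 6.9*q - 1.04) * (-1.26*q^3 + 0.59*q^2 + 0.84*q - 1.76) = 3.465*q^5 - 10.3165*q^4 + 3.0714*q^3 + 10.0224*q^2 - 13.0176*q + 1.8304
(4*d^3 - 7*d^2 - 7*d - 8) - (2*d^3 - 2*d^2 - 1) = 2*d^3 - 5*d^2 - 7*d - 7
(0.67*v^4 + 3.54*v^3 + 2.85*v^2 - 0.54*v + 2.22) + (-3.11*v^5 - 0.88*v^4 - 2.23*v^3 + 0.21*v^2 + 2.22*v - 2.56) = -3.11*v^5 - 0.21*v^4 + 1.31*v^3 + 3.06*v^2 + 1.68*v - 0.34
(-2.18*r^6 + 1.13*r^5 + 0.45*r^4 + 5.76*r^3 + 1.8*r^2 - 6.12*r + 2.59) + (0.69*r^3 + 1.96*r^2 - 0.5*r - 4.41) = -2.18*r^6 + 1.13*r^5 + 0.45*r^4 + 6.45*r^3 + 3.76*r^2 - 6.62*r - 1.82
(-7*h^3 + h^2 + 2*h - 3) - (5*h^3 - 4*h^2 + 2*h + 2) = -12*h^3 + 5*h^2 - 5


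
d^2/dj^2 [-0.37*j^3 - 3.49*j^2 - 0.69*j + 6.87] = -2.22*j - 6.98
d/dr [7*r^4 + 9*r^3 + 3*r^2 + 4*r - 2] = 28*r^3 + 27*r^2 + 6*r + 4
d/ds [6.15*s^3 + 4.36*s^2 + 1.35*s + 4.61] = 18.45*s^2 + 8.72*s + 1.35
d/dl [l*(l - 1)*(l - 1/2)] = 3*l^2 - 3*l + 1/2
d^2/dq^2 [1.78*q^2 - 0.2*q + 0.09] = 3.56000000000000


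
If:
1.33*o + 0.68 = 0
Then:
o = -0.51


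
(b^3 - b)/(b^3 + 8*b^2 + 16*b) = (b^2 - 1)/(b^2 + 8*b + 16)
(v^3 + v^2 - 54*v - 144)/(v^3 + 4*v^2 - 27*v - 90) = (v - 8)/(v - 5)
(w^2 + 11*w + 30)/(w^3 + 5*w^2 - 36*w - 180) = 1/(w - 6)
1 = 1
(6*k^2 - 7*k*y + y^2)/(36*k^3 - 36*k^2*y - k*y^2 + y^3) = 1/(6*k + y)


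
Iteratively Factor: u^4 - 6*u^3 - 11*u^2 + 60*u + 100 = (u + 2)*(u^3 - 8*u^2 + 5*u + 50) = (u - 5)*(u + 2)*(u^2 - 3*u - 10) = (u - 5)*(u + 2)^2*(u - 5)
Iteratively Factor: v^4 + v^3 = (v + 1)*(v^3) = v*(v + 1)*(v^2) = v^2*(v + 1)*(v)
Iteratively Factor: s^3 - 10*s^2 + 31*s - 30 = (s - 5)*(s^2 - 5*s + 6) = (s - 5)*(s - 2)*(s - 3)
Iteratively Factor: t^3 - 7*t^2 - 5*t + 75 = (t - 5)*(t^2 - 2*t - 15) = (t - 5)*(t + 3)*(t - 5)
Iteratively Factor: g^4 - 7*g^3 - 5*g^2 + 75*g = (g + 3)*(g^3 - 10*g^2 + 25*g) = g*(g + 3)*(g^2 - 10*g + 25) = g*(g - 5)*(g + 3)*(g - 5)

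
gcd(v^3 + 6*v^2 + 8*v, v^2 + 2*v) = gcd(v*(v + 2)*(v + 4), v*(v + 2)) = v^2 + 2*v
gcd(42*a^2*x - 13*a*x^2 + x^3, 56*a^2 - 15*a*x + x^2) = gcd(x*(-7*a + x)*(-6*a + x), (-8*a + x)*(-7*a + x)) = -7*a + x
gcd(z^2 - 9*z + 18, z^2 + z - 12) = z - 3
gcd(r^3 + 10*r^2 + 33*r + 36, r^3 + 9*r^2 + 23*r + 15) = r + 3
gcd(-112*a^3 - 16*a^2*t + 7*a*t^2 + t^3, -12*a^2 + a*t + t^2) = 4*a + t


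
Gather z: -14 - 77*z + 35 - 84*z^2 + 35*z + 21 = -84*z^2 - 42*z + 42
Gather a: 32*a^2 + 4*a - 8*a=32*a^2 - 4*a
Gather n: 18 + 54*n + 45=54*n + 63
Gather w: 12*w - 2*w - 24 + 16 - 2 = 10*w - 10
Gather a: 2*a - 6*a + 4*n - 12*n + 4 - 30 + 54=-4*a - 8*n + 28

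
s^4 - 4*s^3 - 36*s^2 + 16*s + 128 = (s - 8)*(s - 2)*(s + 2)*(s + 4)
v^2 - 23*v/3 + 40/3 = (v - 5)*(v - 8/3)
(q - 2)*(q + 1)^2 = q^3 - 3*q - 2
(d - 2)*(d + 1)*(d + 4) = d^3 + 3*d^2 - 6*d - 8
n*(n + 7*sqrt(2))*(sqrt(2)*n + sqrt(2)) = sqrt(2)*n^3 + sqrt(2)*n^2 + 14*n^2 + 14*n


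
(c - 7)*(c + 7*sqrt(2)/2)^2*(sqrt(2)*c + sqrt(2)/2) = sqrt(2)*c^4 - 13*sqrt(2)*c^3/2 + 14*c^3 - 91*c^2 + 21*sqrt(2)*c^2 - 637*sqrt(2)*c/4 - 49*c - 343*sqrt(2)/4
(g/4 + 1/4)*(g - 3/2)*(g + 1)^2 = g^4/4 + 3*g^3/8 - 3*g^2/8 - 7*g/8 - 3/8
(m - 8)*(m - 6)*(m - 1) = m^3 - 15*m^2 + 62*m - 48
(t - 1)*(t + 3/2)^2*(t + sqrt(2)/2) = t^4 + sqrt(2)*t^3/2 + 2*t^3 - 3*t^2/4 + sqrt(2)*t^2 - 9*t/4 - 3*sqrt(2)*t/8 - 9*sqrt(2)/8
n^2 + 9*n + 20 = (n + 4)*(n + 5)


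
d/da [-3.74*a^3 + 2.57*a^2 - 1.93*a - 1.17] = -11.22*a^2 + 5.14*a - 1.93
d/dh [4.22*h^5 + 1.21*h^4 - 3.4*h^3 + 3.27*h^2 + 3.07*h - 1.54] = 21.1*h^4 + 4.84*h^3 - 10.2*h^2 + 6.54*h + 3.07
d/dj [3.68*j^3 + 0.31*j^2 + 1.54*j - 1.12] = 11.04*j^2 + 0.62*j + 1.54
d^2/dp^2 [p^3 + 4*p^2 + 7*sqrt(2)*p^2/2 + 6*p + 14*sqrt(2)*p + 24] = 6*p + 8 + 7*sqrt(2)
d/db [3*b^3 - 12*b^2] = 3*b*(3*b - 8)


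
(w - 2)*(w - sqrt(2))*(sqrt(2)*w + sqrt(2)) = sqrt(2)*w^3 - 2*w^2 - sqrt(2)*w^2 - 2*sqrt(2)*w + 2*w + 4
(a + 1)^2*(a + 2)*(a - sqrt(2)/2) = a^4 - sqrt(2)*a^3/2 + 4*a^3 - 2*sqrt(2)*a^2 + 5*a^2 - 5*sqrt(2)*a/2 + 2*a - sqrt(2)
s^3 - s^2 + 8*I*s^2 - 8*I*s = s*(s - 1)*(s + 8*I)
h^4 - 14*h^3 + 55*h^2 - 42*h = h*(h - 7)*(h - 6)*(h - 1)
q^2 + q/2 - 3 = (q - 3/2)*(q + 2)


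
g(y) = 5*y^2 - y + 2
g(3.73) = 67.83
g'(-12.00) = -121.00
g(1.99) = 19.81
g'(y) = 10*y - 1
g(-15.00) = 1142.00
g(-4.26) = 97.00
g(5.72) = 159.87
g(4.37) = 93.11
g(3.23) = 50.93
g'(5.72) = 56.20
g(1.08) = 6.75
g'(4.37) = 42.70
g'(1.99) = 18.90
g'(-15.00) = -151.00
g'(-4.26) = -43.60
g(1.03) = 6.27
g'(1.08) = 9.80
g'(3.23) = 31.30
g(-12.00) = 734.00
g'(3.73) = 36.30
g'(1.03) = 9.30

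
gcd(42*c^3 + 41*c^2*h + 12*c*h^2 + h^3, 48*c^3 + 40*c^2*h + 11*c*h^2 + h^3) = 3*c + h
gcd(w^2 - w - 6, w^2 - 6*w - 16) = w + 2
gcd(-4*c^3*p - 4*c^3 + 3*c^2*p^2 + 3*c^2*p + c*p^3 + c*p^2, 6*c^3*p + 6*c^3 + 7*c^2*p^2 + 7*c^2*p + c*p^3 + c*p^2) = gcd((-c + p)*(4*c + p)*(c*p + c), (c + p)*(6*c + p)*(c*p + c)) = c*p + c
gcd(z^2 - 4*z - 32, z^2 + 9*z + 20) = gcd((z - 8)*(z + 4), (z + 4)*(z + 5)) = z + 4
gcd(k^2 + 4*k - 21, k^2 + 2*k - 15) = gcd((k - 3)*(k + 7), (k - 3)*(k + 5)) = k - 3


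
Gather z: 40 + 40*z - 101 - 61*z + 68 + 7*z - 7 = -14*z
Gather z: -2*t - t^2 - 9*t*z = -t^2 - 9*t*z - 2*t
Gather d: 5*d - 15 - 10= 5*d - 25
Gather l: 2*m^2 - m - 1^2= 2*m^2 - m - 1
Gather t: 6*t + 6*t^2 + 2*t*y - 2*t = 6*t^2 + t*(2*y + 4)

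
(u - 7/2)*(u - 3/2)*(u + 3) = u^3 - 2*u^2 - 39*u/4 + 63/4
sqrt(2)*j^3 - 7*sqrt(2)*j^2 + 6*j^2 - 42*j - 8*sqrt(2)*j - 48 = (j - 8)*(j + 3*sqrt(2))*(sqrt(2)*j + sqrt(2))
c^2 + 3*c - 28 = (c - 4)*(c + 7)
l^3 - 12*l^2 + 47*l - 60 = (l - 5)*(l - 4)*(l - 3)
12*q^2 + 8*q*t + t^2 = (2*q + t)*(6*q + t)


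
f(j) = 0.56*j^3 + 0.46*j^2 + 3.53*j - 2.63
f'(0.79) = 5.31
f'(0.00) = 3.53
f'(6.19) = 73.60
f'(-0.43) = 3.45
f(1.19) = 3.17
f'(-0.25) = 3.40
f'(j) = 1.68*j^2 + 0.92*j + 3.53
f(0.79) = 0.72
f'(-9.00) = 131.33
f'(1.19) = 7.00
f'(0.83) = 5.45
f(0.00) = -2.63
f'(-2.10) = 9.01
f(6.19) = 169.67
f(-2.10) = -13.20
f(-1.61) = -9.46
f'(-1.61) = 6.40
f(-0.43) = -4.11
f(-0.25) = -3.49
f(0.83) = 0.94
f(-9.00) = -405.38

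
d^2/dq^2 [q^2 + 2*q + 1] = 2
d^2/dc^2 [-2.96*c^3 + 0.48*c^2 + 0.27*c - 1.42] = 0.96 - 17.76*c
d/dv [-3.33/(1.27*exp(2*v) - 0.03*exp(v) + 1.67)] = (8.4582*exp(v) - 0.0999)*exp(v)/(1.27*exp(2*v) - 0.03*exp(v) + 1.67)^2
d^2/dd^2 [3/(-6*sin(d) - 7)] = 18*(6*sin(d)^2 - 7*sin(d) - 12)/(6*sin(d) + 7)^3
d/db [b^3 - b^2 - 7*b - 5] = 3*b^2 - 2*b - 7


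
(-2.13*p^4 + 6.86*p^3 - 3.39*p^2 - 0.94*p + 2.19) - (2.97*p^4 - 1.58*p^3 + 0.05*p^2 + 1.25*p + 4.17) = -5.1*p^4 + 8.44*p^3 - 3.44*p^2 - 2.19*p - 1.98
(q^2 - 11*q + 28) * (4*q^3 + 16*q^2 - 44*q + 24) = 4*q^5 - 28*q^4 - 108*q^3 + 956*q^2 - 1496*q + 672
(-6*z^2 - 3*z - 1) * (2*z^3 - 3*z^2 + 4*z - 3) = -12*z^5 + 12*z^4 - 17*z^3 + 9*z^2 + 5*z + 3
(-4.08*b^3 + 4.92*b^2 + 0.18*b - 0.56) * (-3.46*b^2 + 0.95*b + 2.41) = 14.1168*b^5 - 20.8992*b^4 - 5.7816*b^3 + 13.9658*b^2 - 0.0982*b - 1.3496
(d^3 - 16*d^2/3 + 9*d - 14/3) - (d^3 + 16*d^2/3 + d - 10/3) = -32*d^2/3 + 8*d - 4/3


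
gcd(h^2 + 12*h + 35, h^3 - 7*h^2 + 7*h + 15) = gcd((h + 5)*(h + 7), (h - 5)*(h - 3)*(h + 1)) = 1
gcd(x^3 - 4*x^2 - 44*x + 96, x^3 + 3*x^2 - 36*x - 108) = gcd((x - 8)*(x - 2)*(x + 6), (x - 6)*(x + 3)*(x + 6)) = x + 6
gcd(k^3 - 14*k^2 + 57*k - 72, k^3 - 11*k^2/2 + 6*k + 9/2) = k^2 - 6*k + 9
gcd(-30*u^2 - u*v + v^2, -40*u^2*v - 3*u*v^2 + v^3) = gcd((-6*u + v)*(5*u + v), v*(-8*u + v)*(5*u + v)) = 5*u + v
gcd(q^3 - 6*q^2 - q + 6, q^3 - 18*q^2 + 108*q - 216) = q - 6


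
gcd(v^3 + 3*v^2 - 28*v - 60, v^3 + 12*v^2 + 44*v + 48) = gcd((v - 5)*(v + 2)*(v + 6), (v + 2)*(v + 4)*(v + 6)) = v^2 + 8*v + 12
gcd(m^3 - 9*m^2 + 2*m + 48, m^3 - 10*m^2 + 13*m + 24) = m^2 - 11*m + 24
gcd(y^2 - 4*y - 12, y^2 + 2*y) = y + 2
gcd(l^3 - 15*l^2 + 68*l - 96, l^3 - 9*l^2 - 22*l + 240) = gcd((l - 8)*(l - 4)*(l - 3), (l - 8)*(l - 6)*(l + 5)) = l - 8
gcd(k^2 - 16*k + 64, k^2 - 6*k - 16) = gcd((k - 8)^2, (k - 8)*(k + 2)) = k - 8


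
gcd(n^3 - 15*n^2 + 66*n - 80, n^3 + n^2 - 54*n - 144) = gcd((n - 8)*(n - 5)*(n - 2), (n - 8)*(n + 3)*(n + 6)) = n - 8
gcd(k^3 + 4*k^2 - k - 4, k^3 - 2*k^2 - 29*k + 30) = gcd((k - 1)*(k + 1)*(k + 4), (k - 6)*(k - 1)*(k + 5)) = k - 1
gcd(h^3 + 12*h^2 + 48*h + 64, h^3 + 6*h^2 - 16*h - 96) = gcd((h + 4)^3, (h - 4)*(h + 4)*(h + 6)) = h + 4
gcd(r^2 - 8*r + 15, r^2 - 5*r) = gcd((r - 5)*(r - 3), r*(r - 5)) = r - 5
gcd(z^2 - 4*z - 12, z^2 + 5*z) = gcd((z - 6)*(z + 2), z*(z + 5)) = 1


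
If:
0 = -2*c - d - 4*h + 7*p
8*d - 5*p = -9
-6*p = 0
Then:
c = 9/16 - 2*h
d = -9/8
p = 0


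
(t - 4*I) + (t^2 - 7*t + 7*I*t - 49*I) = t^2 - 6*t + 7*I*t - 53*I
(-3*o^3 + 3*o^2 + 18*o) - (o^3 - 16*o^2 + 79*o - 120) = -4*o^3 + 19*o^2 - 61*o + 120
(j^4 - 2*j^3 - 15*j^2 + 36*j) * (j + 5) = j^5 + 3*j^4 - 25*j^3 - 39*j^2 + 180*j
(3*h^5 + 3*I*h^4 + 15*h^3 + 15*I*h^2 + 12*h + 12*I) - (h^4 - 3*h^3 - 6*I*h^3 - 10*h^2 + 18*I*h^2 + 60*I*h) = 3*h^5 - h^4 + 3*I*h^4 + 18*h^3 + 6*I*h^3 + 10*h^2 - 3*I*h^2 + 12*h - 60*I*h + 12*I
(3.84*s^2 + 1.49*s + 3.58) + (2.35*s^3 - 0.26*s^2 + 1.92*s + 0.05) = 2.35*s^3 + 3.58*s^2 + 3.41*s + 3.63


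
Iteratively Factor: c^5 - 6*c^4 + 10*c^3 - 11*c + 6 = (c - 1)*(c^4 - 5*c^3 + 5*c^2 + 5*c - 6) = (c - 1)*(c + 1)*(c^3 - 6*c^2 + 11*c - 6) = (c - 2)*(c - 1)*(c + 1)*(c^2 - 4*c + 3) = (c - 3)*(c - 2)*(c - 1)*(c + 1)*(c - 1)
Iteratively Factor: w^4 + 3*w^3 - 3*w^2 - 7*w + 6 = (w - 1)*(w^3 + 4*w^2 + w - 6) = (w - 1)^2*(w^2 + 5*w + 6) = (w - 1)^2*(w + 3)*(w + 2)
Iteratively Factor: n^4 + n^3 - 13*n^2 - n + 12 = (n + 1)*(n^3 - 13*n + 12) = (n + 1)*(n + 4)*(n^2 - 4*n + 3) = (n - 1)*(n + 1)*(n + 4)*(n - 3)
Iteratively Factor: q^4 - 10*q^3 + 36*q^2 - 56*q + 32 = (q - 4)*(q^3 - 6*q^2 + 12*q - 8) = (q - 4)*(q - 2)*(q^2 - 4*q + 4) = (q - 4)*(q - 2)^2*(q - 2)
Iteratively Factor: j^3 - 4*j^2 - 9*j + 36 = (j - 4)*(j^2 - 9) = (j - 4)*(j - 3)*(j + 3)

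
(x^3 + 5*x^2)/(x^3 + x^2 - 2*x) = x*(x + 5)/(x^2 + x - 2)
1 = 1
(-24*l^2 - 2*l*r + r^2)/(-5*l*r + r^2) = (24*l^2 + 2*l*r - r^2)/(r*(5*l - r))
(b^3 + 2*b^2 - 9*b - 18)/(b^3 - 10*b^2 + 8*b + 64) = (b^2 - 9)/(b^2 - 12*b + 32)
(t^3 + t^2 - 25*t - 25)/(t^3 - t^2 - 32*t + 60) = (t^2 + 6*t + 5)/(t^2 + 4*t - 12)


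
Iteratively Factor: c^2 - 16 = (c + 4)*(c - 4)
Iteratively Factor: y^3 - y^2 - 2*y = (y)*(y^2 - y - 2) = y*(y + 1)*(y - 2)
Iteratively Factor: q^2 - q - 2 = (q - 2)*(q + 1)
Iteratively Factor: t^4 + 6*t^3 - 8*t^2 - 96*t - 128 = (t + 4)*(t^3 + 2*t^2 - 16*t - 32) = (t + 4)^2*(t^2 - 2*t - 8) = (t + 2)*(t + 4)^2*(t - 4)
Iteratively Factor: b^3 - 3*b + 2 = (b + 2)*(b^2 - 2*b + 1) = (b - 1)*(b + 2)*(b - 1)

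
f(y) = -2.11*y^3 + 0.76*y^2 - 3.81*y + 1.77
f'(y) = -6.33*y^2 + 1.52*y - 3.81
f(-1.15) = 10.37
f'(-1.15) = -13.93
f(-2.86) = 68.24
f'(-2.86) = -59.93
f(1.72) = -13.27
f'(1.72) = -19.92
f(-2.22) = 37.06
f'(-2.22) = -38.38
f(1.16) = -4.92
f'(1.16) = -10.56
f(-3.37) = 104.00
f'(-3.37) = -80.82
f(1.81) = -15.15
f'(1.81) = -21.80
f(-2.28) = 39.42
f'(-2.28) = -40.18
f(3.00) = -59.79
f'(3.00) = -56.22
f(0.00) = 1.77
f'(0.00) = -3.81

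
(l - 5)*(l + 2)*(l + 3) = l^3 - 19*l - 30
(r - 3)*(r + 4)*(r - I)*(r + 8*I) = r^4 + r^3 + 7*I*r^3 - 4*r^2 + 7*I*r^2 + 8*r - 84*I*r - 96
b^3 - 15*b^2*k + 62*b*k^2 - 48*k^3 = (b - 8*k)*(b - 6*k)*(b - k)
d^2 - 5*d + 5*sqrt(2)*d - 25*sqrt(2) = (d - 5)*(d + 5*sqrt(2))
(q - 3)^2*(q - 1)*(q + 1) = q^4 - 6*q^3 + 8*q^2 + 6*q - 9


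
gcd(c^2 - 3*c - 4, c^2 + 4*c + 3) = c + 1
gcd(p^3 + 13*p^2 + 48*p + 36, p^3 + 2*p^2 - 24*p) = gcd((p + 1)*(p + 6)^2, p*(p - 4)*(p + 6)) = p + 6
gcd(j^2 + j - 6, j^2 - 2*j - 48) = 1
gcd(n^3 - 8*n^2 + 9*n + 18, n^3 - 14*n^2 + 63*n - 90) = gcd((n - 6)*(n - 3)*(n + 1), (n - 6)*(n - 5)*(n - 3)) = n^2 - 9*n + 18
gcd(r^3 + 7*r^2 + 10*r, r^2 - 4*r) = r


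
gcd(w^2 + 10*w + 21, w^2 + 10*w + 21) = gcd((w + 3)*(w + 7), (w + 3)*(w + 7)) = w^2 + 10*w + 21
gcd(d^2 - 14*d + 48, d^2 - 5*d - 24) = d - 8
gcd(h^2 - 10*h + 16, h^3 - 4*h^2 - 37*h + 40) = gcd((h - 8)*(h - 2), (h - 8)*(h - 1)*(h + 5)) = h - 8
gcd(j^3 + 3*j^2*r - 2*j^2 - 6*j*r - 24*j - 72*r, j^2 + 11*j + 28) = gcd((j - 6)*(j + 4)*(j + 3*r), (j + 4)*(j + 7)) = j + 4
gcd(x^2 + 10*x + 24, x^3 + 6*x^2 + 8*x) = x + 4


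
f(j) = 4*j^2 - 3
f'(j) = 8*j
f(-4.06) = 62.93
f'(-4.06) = -32.48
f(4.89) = 92.65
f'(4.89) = 39.12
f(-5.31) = 109.78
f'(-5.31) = -42.48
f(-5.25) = 107.25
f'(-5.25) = -42.00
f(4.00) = 61.00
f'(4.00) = 32.00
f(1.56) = 6.73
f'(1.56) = 12.48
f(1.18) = 2.57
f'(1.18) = 9.44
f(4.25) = 69.25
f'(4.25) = 34.00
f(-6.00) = 141.00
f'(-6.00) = -48.00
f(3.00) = 33.00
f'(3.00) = 24.00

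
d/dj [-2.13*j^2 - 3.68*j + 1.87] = -4.26*j - 3.68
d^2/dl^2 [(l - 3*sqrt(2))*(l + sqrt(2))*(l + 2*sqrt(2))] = 6*l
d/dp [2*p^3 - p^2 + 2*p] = 6*p^2 - 2*p + 2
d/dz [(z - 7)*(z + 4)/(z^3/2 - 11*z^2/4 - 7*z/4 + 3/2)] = 8*(-z^4 + 6*z^3 + 64*z^2 - 302*z - 107)/(4*z^6 - 44*z^5 + 93*z^4 + 178*z^3 - 83*z^2 - 84*z + 36)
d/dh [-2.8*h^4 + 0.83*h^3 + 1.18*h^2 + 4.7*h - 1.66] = -11.2*h^3 + 2.49*h^2 + 2.36*h + 4.7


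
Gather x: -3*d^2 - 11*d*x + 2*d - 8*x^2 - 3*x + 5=-3*d^2 + 2*d - 8*x^2 + x*(-11*d - 3) + 5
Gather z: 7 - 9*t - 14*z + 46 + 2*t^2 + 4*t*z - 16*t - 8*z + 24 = 2*t^2 - 25*t + z*(4*t - 22) + 77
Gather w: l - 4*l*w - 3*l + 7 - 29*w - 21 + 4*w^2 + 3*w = -2*l + 4*w^2 + w*(-4*l - 26) - 14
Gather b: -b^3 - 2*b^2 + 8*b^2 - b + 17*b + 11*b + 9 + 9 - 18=-b^3 + 6*b^2 + 27*b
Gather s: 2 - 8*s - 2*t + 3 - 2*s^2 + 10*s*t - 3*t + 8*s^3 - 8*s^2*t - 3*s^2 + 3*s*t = 8*s^3 + s^2*(-8*t - 5) + s*(13*t - 8) - 5*t + 5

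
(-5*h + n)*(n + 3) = -5*h*n - 15*h + n^2 + 3*n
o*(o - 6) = o^2 - 6*o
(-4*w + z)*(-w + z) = 4*w^2 - 5*w*z + z^2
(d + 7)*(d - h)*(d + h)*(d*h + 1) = d^4*h + 7*d^3*h + d^3 - d^2*h^3 + 7*d^2 - 7*d*h^3 - d*h^2 - 7*h^2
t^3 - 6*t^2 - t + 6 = (t - 6)*(t - 1)*(t + 1)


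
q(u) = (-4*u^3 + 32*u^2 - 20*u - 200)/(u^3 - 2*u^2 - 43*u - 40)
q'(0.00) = -4.88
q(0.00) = 5.00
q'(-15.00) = -0.25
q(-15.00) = -6.46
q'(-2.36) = -5.45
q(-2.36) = 2.10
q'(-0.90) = -401.33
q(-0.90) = 41.97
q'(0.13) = -3.96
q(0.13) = 4.43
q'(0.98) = -1.60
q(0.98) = 2.32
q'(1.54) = -1.09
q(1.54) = 1.58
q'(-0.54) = -20.02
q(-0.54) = 10.23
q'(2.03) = -0.82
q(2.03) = 1.12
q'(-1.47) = -19.93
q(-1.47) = -5.65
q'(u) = (-12*u^2 + 64*u - 20)/(u^3 - 2*u^2 - 43*u - 40) + (-3*u^2 + 4*u + 43)*(-4*u^3 + 32*u^2 - 20*u - 200)/(u^3 - 2*u^2 - 43*u - 40)^2 = 24*(-u^4 + 16*u^3 - 14*u^2 - 140*u - 325)/(u^6 - 4*u^5 - 82*u^4 + 92*u^3 + 2009*u^2 + 3440*u + 1600)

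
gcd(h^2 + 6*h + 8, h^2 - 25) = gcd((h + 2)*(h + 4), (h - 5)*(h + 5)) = 1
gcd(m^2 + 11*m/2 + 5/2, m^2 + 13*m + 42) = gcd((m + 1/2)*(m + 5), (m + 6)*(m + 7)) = 1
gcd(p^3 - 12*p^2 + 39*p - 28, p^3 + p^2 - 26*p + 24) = p^2 - 5*p + 4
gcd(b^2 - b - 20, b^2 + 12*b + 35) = 1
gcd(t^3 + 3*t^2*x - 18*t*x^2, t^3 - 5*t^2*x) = t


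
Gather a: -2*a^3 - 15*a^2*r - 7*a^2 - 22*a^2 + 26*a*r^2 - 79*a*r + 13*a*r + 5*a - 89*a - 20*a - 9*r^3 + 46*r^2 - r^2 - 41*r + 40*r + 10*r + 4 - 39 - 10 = -2*a^3 + a^2*(-15*r - 29) + a*(26*r^2 - 66*r - 104) - 9*r^3 + 45*r^2 + 9*r - 45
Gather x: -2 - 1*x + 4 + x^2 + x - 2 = x^2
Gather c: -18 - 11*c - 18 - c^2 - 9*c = -c^2 - 20*c - 36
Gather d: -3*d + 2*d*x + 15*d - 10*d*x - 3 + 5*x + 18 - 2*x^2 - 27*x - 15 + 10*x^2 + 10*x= d*(12 - 8*x) + 8*x^2 - 12*x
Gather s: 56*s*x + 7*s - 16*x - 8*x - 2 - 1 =s*(56*x + 7) - 24*x - 3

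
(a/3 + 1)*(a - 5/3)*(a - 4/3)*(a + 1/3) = a^4/3 + a^3/9 - 61*a^2/27 + 119*a/81 + 20/27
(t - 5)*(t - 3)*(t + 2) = t^3 - 6*t^2 - t + 30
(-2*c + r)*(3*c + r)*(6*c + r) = -36*c^3 + 7*c*r^2 + r^3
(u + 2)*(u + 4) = u^2 + 6*u + 8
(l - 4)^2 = l^2 - 8*l + 16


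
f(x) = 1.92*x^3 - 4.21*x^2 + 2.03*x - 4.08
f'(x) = 5.76*x^2 - 8.42*x + 2.03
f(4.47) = 92.36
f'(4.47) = 79.48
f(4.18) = 71.07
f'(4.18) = 67.48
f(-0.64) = -7.61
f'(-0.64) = 9.78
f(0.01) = -4.06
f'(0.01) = 1.95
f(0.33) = -3.80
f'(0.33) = -0.12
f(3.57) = 36.87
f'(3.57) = 45.38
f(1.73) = -3.23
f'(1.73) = 4.70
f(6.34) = 328.86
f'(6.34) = 180.17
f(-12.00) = -3952.44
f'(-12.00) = 932.51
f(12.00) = 2731.80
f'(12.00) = 730.43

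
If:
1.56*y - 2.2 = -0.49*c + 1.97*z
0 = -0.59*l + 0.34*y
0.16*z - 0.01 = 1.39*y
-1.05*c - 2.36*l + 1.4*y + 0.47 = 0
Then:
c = 0.44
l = -0.08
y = -0.14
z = -1.11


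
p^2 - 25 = (p - 5)*(p + 5)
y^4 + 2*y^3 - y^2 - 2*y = y*(y - 1)*(y + 1)*(y + 2)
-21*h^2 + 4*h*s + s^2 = (-3*h + s)*(7*h + s)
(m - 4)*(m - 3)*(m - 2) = m^3 - 9*m^2 + 26*m - 24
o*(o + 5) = o^2 + 5*o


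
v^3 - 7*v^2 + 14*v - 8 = (v - 4)*(v - 2)*(v - 1)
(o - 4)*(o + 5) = o^2 + o - 20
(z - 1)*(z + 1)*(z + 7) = z^3 + 7*z^2 - z - 7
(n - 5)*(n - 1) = n^2 - 6*n + 5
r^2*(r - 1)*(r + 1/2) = r^4 - r^3/2 - r^2/2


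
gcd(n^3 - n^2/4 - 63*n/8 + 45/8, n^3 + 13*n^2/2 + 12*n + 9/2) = n + 3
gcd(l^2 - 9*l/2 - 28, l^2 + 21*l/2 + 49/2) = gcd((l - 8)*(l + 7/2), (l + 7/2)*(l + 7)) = l + 7/2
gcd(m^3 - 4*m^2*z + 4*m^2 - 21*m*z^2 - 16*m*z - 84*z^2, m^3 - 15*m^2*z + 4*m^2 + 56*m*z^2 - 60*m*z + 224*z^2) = -m^2 + 7*m*z - 4*m + 28*z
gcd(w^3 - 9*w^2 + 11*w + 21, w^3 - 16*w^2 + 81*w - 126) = w^2 - 10*w + 21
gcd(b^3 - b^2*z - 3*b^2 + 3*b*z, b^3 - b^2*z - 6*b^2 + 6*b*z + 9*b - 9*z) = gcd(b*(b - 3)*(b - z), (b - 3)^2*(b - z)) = -b^2 + b*z + 3*b - 3*z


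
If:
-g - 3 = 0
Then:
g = -3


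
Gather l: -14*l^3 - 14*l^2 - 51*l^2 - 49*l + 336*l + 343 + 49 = -14*l^3 - 65*l^2 + 287*l + 392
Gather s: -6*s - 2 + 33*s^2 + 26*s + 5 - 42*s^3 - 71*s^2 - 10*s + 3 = -42*s^3 - 38*s^2 + 10*s + 6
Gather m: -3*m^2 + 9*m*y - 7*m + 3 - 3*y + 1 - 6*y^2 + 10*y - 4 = -3*m^2 + m*(9*y - 7) - 6*y^2 + 7*y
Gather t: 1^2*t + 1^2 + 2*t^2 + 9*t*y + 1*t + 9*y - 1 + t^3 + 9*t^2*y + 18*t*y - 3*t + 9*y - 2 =t^3 + t^2*(9*y + 2) + t*(27*y - 1) + 18*y - 2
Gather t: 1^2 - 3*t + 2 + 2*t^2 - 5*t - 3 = 2*t^2 - 8*t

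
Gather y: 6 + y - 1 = y + 5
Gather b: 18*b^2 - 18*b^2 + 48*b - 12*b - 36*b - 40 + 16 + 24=0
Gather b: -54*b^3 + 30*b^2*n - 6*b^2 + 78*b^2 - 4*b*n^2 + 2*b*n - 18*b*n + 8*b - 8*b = -54*b^3 + b^2*(30*n + 72) + b*(-4*n^2 - 16*n)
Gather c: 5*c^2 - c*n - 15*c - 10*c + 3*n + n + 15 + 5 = 5*c^2 + c*(-n - 25) + 4*n + 20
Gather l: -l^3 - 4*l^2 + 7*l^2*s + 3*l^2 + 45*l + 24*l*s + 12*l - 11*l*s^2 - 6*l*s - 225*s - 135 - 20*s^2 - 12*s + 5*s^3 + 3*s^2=-l^3 + l^2*(7*s - 1) + l*(-11*s^2 + 18*s + 57) + 5*s^3 - 17*s^2 - 237*s - 135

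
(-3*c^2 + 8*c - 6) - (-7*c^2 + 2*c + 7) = 4*c^2 + 6*c - 13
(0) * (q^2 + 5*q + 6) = 0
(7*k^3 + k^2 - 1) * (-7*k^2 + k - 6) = -49*k^5 - 41*k^3 + k^2 - k + 6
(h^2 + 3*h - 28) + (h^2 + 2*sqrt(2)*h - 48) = 2*h^2 + 2*sqrt(2)*h + 3*h - 76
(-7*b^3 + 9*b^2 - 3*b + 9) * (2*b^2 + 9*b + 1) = -14*b^5 - 45*b^4 + 68*b^3 + 78*b + 9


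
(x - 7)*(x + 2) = x^2 - 5*x - 14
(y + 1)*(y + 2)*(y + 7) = y^3 + 10*y^2 + 23*y + 14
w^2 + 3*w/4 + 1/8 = (w + 1/4)*(w + 1/2)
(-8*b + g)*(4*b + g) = -32*b^2 - 4*b*g + g^2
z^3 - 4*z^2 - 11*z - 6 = (z - 6)*(z + 1)^2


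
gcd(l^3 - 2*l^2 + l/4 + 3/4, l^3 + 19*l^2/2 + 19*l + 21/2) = 1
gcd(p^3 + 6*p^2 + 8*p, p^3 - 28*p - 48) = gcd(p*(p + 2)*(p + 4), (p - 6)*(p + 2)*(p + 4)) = p^2 + 6*p + 8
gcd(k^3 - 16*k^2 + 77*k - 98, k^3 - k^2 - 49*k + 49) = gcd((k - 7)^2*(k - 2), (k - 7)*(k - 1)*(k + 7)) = k - 7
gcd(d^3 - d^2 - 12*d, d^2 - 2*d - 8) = d - 4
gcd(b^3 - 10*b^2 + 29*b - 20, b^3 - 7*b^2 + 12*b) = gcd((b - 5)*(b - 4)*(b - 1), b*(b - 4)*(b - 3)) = b - 4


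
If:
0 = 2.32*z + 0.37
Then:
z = -0.16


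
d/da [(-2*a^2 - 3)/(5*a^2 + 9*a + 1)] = (-18*a^2 + 26*a + 27)/(25*a^4 + 90*a^3 + 91*a^2 + 18*a + 1)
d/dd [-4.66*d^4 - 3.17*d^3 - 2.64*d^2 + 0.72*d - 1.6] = -18.64*d^3 - 9.51*d^2 - 5.28*d + 0.72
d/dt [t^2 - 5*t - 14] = 2*t - 5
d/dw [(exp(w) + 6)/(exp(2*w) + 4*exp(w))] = (-exp(2*w) - 12*exp(w) - 24)*exp(-w)/(exp(2*w) + 8*exp(w) + 16)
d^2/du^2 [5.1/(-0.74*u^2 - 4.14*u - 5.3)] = (5.58552*u^2 + 31.24872*u - 5.1*(1.48*u + 4.14)*(2.96*u + 8.28) + 40.0044)/(0.74*u^2 + 4.14*u + 5.3)^3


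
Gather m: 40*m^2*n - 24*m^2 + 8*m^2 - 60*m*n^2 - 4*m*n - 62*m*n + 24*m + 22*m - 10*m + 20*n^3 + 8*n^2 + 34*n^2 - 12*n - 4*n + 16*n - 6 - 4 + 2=m^2*(40*n - 16) + m*(-60*n^2 - 66*n + 36) + 20*n^3 + 42*n^2 - 8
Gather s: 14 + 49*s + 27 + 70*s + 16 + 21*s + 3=140*s + 60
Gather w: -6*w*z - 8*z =-6*w*z - 8*z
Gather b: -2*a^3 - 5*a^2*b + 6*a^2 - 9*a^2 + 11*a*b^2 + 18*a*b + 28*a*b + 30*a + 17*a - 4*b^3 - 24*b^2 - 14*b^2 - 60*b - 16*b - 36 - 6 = -2*a^3 - 3*a^2 + 47*a - 4*b^3 + b^2*(11*a - 38) + b*(-5*a^2 + 46*a - 76) - 42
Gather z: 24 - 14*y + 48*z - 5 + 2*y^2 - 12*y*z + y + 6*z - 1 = 2*y^2 - 13*y + z*(54 - 12*y) + 18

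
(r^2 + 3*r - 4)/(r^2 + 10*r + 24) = (r - 1)/(r + 6)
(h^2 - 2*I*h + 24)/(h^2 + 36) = (h + 4*I)/(h + 6*I)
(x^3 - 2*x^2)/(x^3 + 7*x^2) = (x - 2)/(x + 7)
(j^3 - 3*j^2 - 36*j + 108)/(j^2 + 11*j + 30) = (j^2 - 9*j + 18)/(j + 5)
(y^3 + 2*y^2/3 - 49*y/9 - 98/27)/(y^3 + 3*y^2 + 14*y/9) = (y - 7/3)/y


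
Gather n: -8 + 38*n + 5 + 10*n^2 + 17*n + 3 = 10*n^2 + 55*n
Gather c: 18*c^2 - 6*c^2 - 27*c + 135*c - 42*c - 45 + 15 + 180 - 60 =12*c^2 + 66*c + 90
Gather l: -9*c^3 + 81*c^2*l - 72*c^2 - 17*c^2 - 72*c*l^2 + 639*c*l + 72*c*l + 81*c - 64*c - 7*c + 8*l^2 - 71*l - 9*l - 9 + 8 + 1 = -9*c^3 - 89*c^2 + 10*c + l^2*(8 - 72*c) + l*(81*c^2 + 711*c - 80)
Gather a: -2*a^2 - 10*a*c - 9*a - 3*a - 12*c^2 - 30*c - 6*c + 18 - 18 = -2*a^2 + a*(-10*c - 12) - 12*c^2 - 36*c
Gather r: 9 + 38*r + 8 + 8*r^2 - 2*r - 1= 8*r^2 + 36*r + 16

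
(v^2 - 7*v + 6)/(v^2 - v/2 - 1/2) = 2*(v - 6)/(2*v + 1)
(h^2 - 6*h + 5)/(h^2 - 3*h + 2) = (h - 5)/(h - 2)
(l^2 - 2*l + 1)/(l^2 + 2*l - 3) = (l - 1)/(l + 3)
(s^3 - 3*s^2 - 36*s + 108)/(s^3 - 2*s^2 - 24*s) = (s^2 + 3*s - 18)/(s*(s + 4))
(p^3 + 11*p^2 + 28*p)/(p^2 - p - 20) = p*(p + 7)/(p - 5)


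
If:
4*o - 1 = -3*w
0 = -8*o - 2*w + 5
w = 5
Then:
No Solution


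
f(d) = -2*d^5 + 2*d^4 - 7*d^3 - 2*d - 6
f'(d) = -10*d^4 + 8*d^3 - 21*d^2 - 2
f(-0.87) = 2.49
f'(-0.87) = -28.89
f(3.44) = -981.20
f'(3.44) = -1325.19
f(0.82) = -11.34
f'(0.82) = -16.23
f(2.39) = -197.05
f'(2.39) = -339.02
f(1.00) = -15.00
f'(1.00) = -25.00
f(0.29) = -6.74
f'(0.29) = -3.64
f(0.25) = -6.60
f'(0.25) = -3.23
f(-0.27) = -5.31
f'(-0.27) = -3.74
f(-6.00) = 19662.00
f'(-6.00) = -15446.00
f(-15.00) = 1643649.00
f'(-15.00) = -537977.00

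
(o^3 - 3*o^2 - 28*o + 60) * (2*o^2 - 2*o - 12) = 2*o^5 - 8*o^4 - 62*o^3 + 212*o^2 + 216*o - 720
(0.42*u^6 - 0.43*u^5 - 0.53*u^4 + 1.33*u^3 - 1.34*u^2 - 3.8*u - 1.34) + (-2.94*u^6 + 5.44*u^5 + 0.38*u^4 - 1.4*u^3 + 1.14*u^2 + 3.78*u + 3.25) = -2.52*u^6 + 5.01*u^5 - 0.15*u^4 - 0.0699999999999998*u^3 - 0.2*u^2 - 0.02*u + 1.91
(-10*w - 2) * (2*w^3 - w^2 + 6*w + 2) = -20*w^4 + 6*w^3 - 58*w^2 - 32*w - 4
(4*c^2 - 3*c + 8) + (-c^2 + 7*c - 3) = 3*c^2 + 4*c + 5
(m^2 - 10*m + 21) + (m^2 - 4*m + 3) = 2*m^2 - 14*m + 24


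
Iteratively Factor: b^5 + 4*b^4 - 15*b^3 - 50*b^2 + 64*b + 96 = (b - 2)*(b^4 + 6*b^3 - 3*b^2 - 56*b - 48) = (b - 3)*(b - 2)*(b^3 + 9*b^2 + 24*b + 16) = (b - 3)*(b - 2)*(b + 1)*(b^2 + 8*b + 16) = (b - 3)*(b - 2)*(b + 1)*(b + 4)*(b + 4)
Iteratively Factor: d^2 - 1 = (d + 1)*(d - 1)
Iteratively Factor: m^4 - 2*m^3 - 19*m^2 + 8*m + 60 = (m - 5)*(m^3 + 3*m^2 - 4*m - 12) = (m - 5)*(m + 3)*(m^2 - 4) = (m - 5)*(m + 2)*(m + 3)*(m - 2)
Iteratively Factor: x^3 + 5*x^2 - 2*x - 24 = (x - 2)*(x^2 + 7*x + 12) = (x - 2)*(x + 3)*(x + 4)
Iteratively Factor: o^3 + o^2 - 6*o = (o)*(o^2 + o - 6) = o*(o - 2)*(o + 3)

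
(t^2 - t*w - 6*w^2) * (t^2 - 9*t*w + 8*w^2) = t^4 - 10*t^3*w + 11*t^2*w^2 + 46*t*w^3 - 48*w^4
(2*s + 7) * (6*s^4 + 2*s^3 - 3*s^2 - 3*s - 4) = 12*s^5 + 46*s^4 + 8*s^3 - 27*s^2 - 29*s - 28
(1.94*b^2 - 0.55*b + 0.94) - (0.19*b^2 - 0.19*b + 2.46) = 1.75*b^2 - 0.36*b - 1.52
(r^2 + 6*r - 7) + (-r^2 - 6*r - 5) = -12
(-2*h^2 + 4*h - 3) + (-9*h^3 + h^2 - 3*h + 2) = -9*h^3 - h^2 + h - 1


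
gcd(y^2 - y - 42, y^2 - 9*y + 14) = y - 7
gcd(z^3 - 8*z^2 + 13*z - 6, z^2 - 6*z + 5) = z - 1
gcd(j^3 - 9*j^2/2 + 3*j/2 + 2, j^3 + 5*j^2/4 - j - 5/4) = j - 1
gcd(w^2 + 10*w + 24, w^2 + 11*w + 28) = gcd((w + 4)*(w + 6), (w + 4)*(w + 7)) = w + 4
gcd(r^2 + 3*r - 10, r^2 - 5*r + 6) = r - 2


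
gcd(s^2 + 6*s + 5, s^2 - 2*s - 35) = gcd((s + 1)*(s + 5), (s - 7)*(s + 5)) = s + 5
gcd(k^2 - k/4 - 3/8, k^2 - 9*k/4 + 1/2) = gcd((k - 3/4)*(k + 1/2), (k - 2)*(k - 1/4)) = 1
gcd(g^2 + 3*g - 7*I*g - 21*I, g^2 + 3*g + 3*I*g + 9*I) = g + 3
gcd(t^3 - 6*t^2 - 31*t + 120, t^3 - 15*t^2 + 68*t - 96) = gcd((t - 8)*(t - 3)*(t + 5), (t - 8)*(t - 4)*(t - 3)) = t^2 - 11*t + 24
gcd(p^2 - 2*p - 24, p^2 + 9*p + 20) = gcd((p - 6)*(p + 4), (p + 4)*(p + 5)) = p + 4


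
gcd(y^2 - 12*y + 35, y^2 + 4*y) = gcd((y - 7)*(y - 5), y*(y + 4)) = 1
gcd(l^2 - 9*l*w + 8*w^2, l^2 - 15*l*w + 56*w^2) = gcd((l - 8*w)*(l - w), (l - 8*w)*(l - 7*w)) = -l + 8*w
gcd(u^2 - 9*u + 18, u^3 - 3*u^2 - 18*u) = u - 6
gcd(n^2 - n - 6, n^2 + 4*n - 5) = 1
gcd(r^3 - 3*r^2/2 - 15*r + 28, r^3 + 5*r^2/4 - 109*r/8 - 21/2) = r^2 + r/2 - 14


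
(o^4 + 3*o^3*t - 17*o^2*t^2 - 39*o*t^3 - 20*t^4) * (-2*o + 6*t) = -2*o^5 + 52*o^3*t^2 - 24*o^2*t^3 - 194*o*t^4 - 120*t^5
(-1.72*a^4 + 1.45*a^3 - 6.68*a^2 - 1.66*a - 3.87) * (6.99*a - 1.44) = -12.0228*a^5 + 12.6123*a^4 - 48.7812*a^3 - 1.9842*a^2 - 24.6609*a + 5.5728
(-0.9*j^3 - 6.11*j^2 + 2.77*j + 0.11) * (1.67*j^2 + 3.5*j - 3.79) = -1.503*j^5 - 13.3537*j^4 - 13.3481*j^3 + 33.0356*j^2 - 10.1133*j - 0.4169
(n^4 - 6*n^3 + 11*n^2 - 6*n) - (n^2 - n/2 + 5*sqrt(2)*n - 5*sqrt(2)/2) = n^4 - 6*n^3 + 10*n^2 - 5*sqrt(2)*n - 11*n/2 + 5*sqrt(2)/2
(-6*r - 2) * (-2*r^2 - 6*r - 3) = 12*r^3 + 40*r^2 + 30*r + 6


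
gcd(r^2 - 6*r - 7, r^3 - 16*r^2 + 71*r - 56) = r - 7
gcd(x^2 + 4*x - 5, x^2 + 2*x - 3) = x - 1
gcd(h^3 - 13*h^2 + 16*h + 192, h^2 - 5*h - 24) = h^2 - 5*h - 24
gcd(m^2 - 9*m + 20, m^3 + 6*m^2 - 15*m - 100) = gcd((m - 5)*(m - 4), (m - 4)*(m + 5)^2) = m - 4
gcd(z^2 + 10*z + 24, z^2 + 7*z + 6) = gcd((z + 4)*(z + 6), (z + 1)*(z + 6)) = z + 6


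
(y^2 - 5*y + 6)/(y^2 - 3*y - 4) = (-y^2 + 5*y - 6)/(-y^2 + 3*y + 4)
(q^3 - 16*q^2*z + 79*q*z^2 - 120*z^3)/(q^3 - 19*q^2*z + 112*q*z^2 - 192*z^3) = (-q + 5*z)/(-q + 8*z)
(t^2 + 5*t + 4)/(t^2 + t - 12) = (t + 1)/(t - 3)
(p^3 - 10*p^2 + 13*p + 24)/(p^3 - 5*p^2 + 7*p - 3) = (p^2 - 7*p - 8)/(p^2 - 2*p + 1)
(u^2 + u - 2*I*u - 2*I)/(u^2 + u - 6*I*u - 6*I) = (u - 2*I)/(u - 6*I)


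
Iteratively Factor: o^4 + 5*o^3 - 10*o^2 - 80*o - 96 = (o + 4)*(o^3 + o^2 - 14*o - 24) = (o + 2)*(o + 4)*(o^2 - o - 12) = (o + 2)*(o + 3)*(o + 4)*(o - 4)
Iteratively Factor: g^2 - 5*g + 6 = (g - 2)*(g - 3)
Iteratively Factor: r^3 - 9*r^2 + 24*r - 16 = (r - 4)*(r^2 - 5*r + 4) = (r - 4)*(r - 1)*(r - 4)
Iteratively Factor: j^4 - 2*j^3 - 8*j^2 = (j - 4)*(j^3 + 2*j^2) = j*(j - 4)*(j^2 + 2*j) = j*(j - 4)*(j + 2)*(j)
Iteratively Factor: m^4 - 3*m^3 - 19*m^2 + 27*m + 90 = (m - 5)*(m^3 + 2*m^2 - 9*m - 18) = (m - 5)*(m + 3)*(m^2 - m - 6) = (m - 5)*(m - 3)*(m + 3)*(m + 2)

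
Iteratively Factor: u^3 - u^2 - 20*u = (u + 4)*(u^2 - 5*u) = (u - 5)*(u + 4)*(u)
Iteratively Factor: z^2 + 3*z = (z)*(z + 3)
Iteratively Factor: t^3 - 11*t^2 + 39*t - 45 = (t - 3)*(t^2 - 8*t + 15) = (t - 5)*(t - 3)*(t - 3)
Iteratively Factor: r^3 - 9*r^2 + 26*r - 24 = (r - 3)*(r^2 - 6*r + 8) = (r - 3)*(r - 2)*(r - 4)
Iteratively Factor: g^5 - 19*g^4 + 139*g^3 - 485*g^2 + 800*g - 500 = (g - 5)*(g^4 - 14*g^3 + 69*g^2 - 140*g + 100) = (g - 5)^2*(g^3 - 9*g^2 + 24*g - 20) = (g - 5)^2*(g - 2)*(g^2 - 7*g + 10) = (g - 5)^2*(g - 2)^2*(g - 5)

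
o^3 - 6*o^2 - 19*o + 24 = (o - 8)*(o - 1)*(o + 3)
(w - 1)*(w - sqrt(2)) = w^2 - sqrt(2)*w - w + sqrt(2)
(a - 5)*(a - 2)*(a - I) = a^3 - 7*a^2 - I*a^2 + 10*a + 7*I*a - 10*I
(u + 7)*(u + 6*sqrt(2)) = u^2 + 7*u + 6*sqrt(2)*u + 42*sqrt(2)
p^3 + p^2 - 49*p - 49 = (p - 7)*(p + 1)*(p + 7)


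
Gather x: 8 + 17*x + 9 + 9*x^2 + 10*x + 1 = 9*x^2 + 27*x + 18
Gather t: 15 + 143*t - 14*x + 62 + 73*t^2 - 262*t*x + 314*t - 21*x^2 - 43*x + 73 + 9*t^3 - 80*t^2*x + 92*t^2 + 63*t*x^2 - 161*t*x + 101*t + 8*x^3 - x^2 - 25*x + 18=9*t^3 + t^2*(165 - 80*x) + t*(63*x^2 - 423*x + 558) + 8*x^3 - 22*x^2 - 82*x + 168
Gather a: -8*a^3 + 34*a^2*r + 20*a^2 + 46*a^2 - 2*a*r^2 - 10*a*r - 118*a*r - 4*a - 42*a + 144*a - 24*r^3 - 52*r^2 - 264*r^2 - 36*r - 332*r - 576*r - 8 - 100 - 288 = -8*a^3 + a^2*(34*r + 66) + a*(-2*r^2 - 128*r + 98) - 24*r^3 - 316*r^2 - 944*r - 396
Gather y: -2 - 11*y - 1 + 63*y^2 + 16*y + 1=63*y^2 + 5*y - 2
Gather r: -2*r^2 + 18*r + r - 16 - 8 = -2*r^2 + 19*r - 24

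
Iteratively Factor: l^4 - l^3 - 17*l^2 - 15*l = (l + 3)*(l^3 - 4*l^2 - 5*l) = l*(l + 3)*(l^2 - 4*l - 5) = l*(l - 5)*(l + 3)*(l + 1)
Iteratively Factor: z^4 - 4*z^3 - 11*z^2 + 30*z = (z - 2)*(z^3 - 2*z^2 - 15*z) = (z - 5)*(z - 2)*(z^2 + 3*z) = z*(z - 5)*(z - 2)*(z + 3)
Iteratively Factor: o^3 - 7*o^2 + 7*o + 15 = (o - 3)*(o^2 - 4*o - 5) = (o - 3)*(o + 1)*(o - 5)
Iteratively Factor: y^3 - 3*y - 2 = (y - 2)*(y^2 + 2*y + 1) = (y - 2)*(y + 1)*(y + 1)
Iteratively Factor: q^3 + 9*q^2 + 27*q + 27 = (q + 3)*(q^2 + 6*q + 9) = (q + 3)^2*(q + 3)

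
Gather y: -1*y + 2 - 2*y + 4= 6 - 3*y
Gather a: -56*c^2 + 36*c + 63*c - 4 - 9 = -56*c^2 + 99*c - 13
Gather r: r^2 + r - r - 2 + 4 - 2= r^2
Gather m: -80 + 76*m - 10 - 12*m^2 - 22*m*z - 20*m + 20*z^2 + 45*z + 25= -12*m^2 + m*(56 - 22*z) + 20*z^2 + 45*z - 65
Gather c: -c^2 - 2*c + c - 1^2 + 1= -c^2 - c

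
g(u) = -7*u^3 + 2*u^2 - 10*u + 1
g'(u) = -21*u^2 + 4*u - 10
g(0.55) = -5.06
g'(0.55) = -14.15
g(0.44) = -3.61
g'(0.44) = -12.31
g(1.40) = -28.29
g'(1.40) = -45.56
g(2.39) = -107.04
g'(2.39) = -120.39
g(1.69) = -43.98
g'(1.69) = -63.22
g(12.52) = -13548.30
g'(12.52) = -3251.68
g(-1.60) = 50.79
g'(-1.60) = -70.16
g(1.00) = -14.00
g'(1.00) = -27.00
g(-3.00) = 238.00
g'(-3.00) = -211.00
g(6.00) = -1499.00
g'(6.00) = -742.00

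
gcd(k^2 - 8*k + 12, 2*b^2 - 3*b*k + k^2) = 1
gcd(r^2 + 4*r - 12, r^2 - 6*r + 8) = r - 2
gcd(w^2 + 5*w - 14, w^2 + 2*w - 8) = w - 2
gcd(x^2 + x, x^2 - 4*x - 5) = x + 1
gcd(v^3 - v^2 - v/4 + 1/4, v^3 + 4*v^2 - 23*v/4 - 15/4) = v + 1/2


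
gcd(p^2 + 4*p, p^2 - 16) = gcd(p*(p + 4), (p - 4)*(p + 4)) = p + 4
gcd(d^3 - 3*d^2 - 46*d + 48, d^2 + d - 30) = d + 6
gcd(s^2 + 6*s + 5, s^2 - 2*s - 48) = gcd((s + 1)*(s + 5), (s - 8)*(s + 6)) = 1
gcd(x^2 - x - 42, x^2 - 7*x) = x - 7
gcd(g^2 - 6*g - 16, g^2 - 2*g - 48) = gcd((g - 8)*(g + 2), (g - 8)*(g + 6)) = g - 8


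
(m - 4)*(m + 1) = m^2 - 3*m - 4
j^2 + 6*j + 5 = (j + 1)*(j + 5)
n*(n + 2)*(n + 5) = n^3 + 7*n^2 + 10*n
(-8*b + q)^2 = 64*b^2 - 16*b*q + q^2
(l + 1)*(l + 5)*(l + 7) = l^3 + 13*l^2 + 47*l + 35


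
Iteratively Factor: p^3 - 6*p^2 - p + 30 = (p + 2)*(p^2 - 8*p + 15) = (p - 3)*(p + 2)*(p - 5)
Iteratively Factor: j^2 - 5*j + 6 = (j - 2)*(j - 3)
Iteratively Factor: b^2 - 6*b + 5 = (b - 1)*(b - 5)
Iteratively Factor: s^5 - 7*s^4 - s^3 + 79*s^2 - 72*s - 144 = (s - 3)*(s^4 - 4*s^3 - 13*s^2 + 40*s + 48) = (s - 4)*(s - 3)*(s^3 - 13*s - 12) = (s - 4)*(s - 3)*(s + 1)*(s^2 - s - 12) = (s - 4)^2*(s - 3)*(s + 1)*(s + 3)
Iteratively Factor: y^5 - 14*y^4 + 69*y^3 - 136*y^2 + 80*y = (y - 5)*(y^4 - 9*y^3 + 24*y^2 - 16*y) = (y - 5)*(y - 4)*(y^3 - 5*y^2 + 4*y) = (y - 5)*(y - 4)^2*(y^2 - y) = y*(y - 5)*(y - 4)^2*(y - 1)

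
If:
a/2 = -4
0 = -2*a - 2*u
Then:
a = -8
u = 8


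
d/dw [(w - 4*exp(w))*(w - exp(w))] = -5*w*exp(w) + 2*w + 8*exp(2*w) - 5*exp(w)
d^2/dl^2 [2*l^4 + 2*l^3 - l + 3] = 12*l*(2*l + 1)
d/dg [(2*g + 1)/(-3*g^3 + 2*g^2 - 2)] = (-6*g^3 + 4*g^2 + g*(2*g + 1)*(9*g - 4) - 4)/(3*g^3 - 2*g^2 + 2)^2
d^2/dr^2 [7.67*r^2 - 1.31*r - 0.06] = 15.3400000000000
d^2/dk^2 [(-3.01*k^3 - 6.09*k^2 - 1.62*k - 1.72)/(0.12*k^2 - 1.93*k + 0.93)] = (-8.88178419700125e-16*k^4 - 24.61961*k^3 + 36.34515*k^2 - 12.14523*k - 28.77971)/(0.001728*k^6 - 0.083376*k^5 + 1.38114*k^4 - 8.481385*k^3 + 10.703835*k^2 - 5.007771*k + 0.804357)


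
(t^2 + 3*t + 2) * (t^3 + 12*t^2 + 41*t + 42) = t^5 + 15*t^4 + 79*t^3 + 189*t^2 + 208*t + 84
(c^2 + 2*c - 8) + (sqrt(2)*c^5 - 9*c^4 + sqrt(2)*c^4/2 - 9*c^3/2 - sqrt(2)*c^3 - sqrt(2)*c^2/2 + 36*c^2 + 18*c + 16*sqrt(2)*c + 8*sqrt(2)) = sqrt(2)*c^5 - 9*c^4 + sqrt(2)*c^4/2 - 9*c^3/2 - sqrt(2)*c^3 - sqrt(2)*c^2/2 + 37*c^2 + 20*c + 16*sqrt(2)*c - 8 + 8*sqrt(2)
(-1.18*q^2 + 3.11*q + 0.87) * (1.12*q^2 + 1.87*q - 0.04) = -1.3216*q^4 + 1.2766*q^3 + 6.8373*q^2 + 1.5025*q - 0.0348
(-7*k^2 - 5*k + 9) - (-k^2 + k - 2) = -6*k^2 - 6*k + 11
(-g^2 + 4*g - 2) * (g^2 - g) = -g^4 + 5*g^3 - 6*g^2 + 2*g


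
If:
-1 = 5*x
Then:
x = -1/5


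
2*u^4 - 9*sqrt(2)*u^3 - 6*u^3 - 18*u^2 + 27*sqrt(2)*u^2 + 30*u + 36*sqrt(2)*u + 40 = (u - 4)*(u - 5*sqrt(2))*(sqrt(2)*u + 1)*(sqrt(2)*u + sqrt(2))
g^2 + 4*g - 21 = (g - 3)*(g + 7)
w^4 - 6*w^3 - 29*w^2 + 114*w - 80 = (w - 8)*(w - 2)*(w - 1)*(w + 5)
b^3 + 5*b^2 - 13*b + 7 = (b - 1)^2*(b + 7)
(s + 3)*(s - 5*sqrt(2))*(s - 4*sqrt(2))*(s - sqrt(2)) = s^4 - 10*sqrt(2)*s^3 + 3*s^3 - 30*sqrt(2)*s^2 + 58*s^2 - 40*sqrt(2)*s + 174*s - 120*sqrt(2)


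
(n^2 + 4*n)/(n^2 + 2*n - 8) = n/(n - 2)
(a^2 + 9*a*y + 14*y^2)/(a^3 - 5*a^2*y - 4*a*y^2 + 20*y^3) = (a + 7*y)/(a^2 - 7*a*y + 10*y^2)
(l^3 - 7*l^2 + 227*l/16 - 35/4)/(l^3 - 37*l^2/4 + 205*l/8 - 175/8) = (4*l^2 - 21*l + 20)/(2*(2*l^2 - 15*l + 25))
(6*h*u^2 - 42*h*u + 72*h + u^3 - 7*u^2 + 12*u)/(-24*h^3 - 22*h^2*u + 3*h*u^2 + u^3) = (u^2 - 7*u + 12)/(-4*h^2 - 3*h*u + u^2)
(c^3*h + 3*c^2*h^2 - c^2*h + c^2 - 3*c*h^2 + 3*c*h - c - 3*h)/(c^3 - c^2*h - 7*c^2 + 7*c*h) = (c^3*h + 3*c^2*h^2 - c^2*h + c^2 - 3*c*h^2 + 3*c*h - c - 3*h)/(c*(c^2 - c*h - 7*c + 7*h))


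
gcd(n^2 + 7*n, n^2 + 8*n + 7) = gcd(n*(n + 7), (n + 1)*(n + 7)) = n + 7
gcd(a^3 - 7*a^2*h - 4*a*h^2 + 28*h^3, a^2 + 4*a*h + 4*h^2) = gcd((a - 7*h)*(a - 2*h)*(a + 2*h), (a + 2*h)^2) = a + 2*h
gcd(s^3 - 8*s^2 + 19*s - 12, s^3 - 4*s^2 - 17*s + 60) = s - 3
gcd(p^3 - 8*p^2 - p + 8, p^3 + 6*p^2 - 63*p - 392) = p - 8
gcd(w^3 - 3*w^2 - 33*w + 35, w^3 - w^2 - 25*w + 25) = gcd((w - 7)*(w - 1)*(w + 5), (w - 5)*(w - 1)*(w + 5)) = w^2 + 4*w - 5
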